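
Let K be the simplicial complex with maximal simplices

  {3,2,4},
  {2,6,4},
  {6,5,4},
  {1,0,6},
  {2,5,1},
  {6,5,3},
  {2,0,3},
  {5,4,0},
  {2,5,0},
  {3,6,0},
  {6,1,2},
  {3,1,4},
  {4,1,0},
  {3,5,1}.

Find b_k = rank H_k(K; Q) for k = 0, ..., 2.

b_0 = 1, b_1 = 2, b_2 = 1.

K has 7 vertices, 21 edges, 14 triangles.
rank ∂_0 = 0, rank ∂_1 = 6 ⇒ b_0 = 7 − 0 − 6 = 1; all invariant factors of ∂_1 are 1 so no torsion. So H_0 ≅ Z.
rank ∂_1 = 6, rank ∂_2 = 13 ⇒ b_1 = 21 − 6 − 13 = 2; all invariant factors of ∂_2 are 1 so no torsion. So H_1 ≅ Z^2.
rank ∂_2 = 13, rank ∂_3 = 0 ⇒ b_2 = 14 − 13 − 0 = 1. So H_2 ≅ Z.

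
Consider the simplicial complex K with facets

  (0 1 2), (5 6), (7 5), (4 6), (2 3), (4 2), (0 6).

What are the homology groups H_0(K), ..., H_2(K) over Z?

H_0 = Z,  H_1 = Z,  H_2 = 0.

Order the vertices as 0 < 1 < 2 < 3 < 4 < 5 < 6 < 7. Listing each simplex with vertices in this order, K has dimension 2 with simplices:

  0-simplices (8): [0], [1], [2], [3], [4], [5], [6], [7]
  1-simplices (9): [0,1], [0,2], [0,6], [1,2], [2,3], [2,4], [4,6], [5,6], [5,7]
  2-simplices (1): [0,1,2]

Hence C_0 ≅ Z^8, C_1 ≅ Z^9, C_2 ≅ Z^1.

Boundary ∂_1: C_1 → C_0 sends each edge [p,q] (with p < q) to q − p. For instance
  ∂[5,7] = [7] − [5].
The 8×9 boundary matrix has rank 7 and Smith normal form diag(1,1,1,1,1,1,1).

∂_2: C_2 → C_1 sends each 2-simplex [p,q,r] to [q,r] − [p,r] + [p,q]. For instance
  ∂[0,1,2] = [1,2] − [0,2] + [0,1].
The 9×1 boundary matrix has rank 1 and Smith normal form diag(1).

From H_k ≅ ker(∂_k) / im(∂_{k+1}) we obtain:

  H_0: rank C_0 − rank ∂_1 = 8 − 7 = 1, and the invariant factors of ∂_1 are all 1, so H_0 = Z.
  H_1: rank ker ∂_1 − rank ∂_2 = (9 − 7) − 1 = 1, and the invariant factors of ∂_2 are all 1, so H_1 = Z.
  H_2: rank ker ∂_2 − rank ∂_3 = (1 − 1) − 0 = 0, and there is no ∂_3, so H_2 = 0.

As a check, the Euler characteristic is 8 − 9 + 1 = 0, which agrees with 1 − 1 + 0 = 0.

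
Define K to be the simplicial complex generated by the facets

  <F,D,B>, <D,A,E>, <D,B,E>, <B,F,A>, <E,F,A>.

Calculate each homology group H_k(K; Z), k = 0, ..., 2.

H_0 ≅ Z,  H_1 ≅ Z,  H_2 = 0.

Order the vertices as A < B < D < E < F. Listing each simplex with vertices in this order, K has dimension 2 with simplices:

  0-simplices (5): A, B, D, E, F
  1-simplices (10): AB, AD, AE, AF, BD, BE, BF, DE, DF, EF
  2-simplices (5): ABF, ADE, AEF, BDE, BDF

so the chain groups are C_0 ≅ Z^5, C_1 ≅ Z^10, C_2 ≅ Z^5.

Boundary ∂_1: C_1 → C_0 maps an edge to its endpoints' difference, ∂[p,q] = q − p.
The 5×10 boundary matrix has rank 4 and Smith normal form diag(1,1,1,1).

Boundary ∂_2: C_2 → C_1 acts by ∂[p,q,r] = [q,r] − [p,r] + [p,q]. For instance
  ∂ADE = DE − AE + AD,
  ∂AEF = EF − AF + AE.
As a 10×5 matrix over Z this has rank 5, with invariant factors (1,1,1,1,1).

Computing H_k = (kernel of ∂_k) / (image of ∂_{k+1}):

  H_0: rank C_0 − rank ∂_1 = 5 − 4 = 1, and the invariant factors of ∂_1 are all 1, so H_0 ≅ Z.
  H_1: rank ker ∂_1 − rank ∂_2 = (10 − 4) − 5 = 1, and the invariant factors of ∂_2 are all 1, so H_1 ≅ Z.
  H_2: rank ker ∂_2 − rank ∂_3 = (5 − 5) − 0 = 0, and there is no ∂_3, so H_2 ≅ 0.

As a check, the Euler characteristic is 5 − 10 + 5 = 0, which agrees with 1 − 1 + 0 = 0.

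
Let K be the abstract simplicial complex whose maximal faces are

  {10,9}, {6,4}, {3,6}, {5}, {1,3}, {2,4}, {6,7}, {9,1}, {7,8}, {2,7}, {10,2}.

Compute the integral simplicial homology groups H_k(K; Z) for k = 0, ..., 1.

H_0 ≅ Z^2,  H_1 ≅ Z^2.

Take the total order 1 < 2 < 3 < 4 < 5 < 6 < 7 < 8 < 9 < 10 on the vertex set. Then K (dimension 1) consists of the simplices:

  0-simplices (10): [1], [2], [3], [4], [5], [6], [7], [8], [9], [10]
  1-simplices (10): [1,3], [1,9], [2,4], [2,7], [2,10], [3,6], [4,6], [6,7], [7,8], [9,10]

so the chain groups are C_0 ≅ Z^10, C_1 ≅ Z^10.

∂_1: C_1 → C_0 is given by ∂[p,q] = [q] − [p]. For instance
  ∂[6,7] = [7] − [6].
The resulting 10×10 matrix has rank 8, and its Smith normal form has invariant factors (1,1,1,1,1,1,1,1).

Computing H_k = (kernel of ∂_k) / (image of ∂_{k+1}):

  H_0: rank C_0 − rank ∂_1 = 10 − 8 = 2, and the invariant factors of ∂_1 are all 1, so H_0 ≅ Z^2.
  H_1: rank ker ∂_1 − rank ∂_2 = (10 − 8) − 0 = 2, and there is no ∂_2, so H_1 ≅ Z^2.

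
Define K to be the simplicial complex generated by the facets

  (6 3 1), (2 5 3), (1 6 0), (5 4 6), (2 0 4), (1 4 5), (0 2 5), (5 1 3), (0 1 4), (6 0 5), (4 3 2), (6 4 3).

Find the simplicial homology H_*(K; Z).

We work with the vertex ordering 0 < 1 < 2 < 3 < 4 < 5 < 6. The simplices of K, each written with vertices in increasing order, are:

  0-simplices (7): [0], [1], [2], [3], [4], [5], [6]
  1-simplices (18): [0,1], [0,2], [0,4], [0,5], [0,6], [1,3], [1,4], [1,5], [1,6], [2,3], [2,4], [2,5], [3,4], [3,5], [3,6], [4,5], [4,6], [5,6]
  2-simplices (12): [0,1,4], [0,1,6], [0,2,4], [0,2,5], [0,5,6], [1,3,5], [1,3,6], [1,4,5], [2,3,4], [2,3,5], [3,4,6], [4,5,6]

giving chain groups C_0 ≅ Z^7, C_1 ≅ Z^18, C_2 ≅ Z^12.

∂_1: C_1 → C_0 sends each edge [p,q] (with p < q) to q − p. For instance
  ∂[3,6] = [6] − [3].
The 7×18 boundary matrix has rank 6 and Smith normal form diag(1,1,1,1,1,1).

Boundary ∂_2: C_2 → C_1 acts by ∂[p,q,r] = [q,r] − [p,r] + [p,q]. For instance
  ∂[0,1,4] = [1,4] − [0,4] + [0,1],
  ∂[1,4,5] = [4,5] − [1,5] + [1,4].
The resulting 18×12 matrix has rank 12, and its Smith normal form has invariant factors (1,1,1,1,1,1,1,1,1,1,1,2).

Computing H_k = (kernel of ∂_k) / (image of ∂_{k+1}):

  H_0: rank C_0 − rank ∂_1 = 7 − 6 = 1, and the invariant factors of ∂_1 are all 1, so H_0 = Z.
  H_1: rank ker ∂_1 − rank ∂_2 = (18 − 6) − 12 = 0, and ∂_2 has invariant factor 2 > 1, so H_1 = Z/2.
  H_2: rank ker ∂_2 − rank ∂_3 = (12 − 12) − 0 = 0, and there is no ∂_3, so H_2 = 0.

H_0 ≅ Z,  H_1 ≅ Z/2,  H_2 = 0.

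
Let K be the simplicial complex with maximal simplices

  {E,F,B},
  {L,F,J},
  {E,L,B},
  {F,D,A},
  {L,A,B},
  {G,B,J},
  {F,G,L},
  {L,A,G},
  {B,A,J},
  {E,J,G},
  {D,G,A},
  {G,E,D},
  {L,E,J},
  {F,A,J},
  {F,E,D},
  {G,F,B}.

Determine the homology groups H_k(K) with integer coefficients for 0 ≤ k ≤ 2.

Order the vertices as A < B < D < E < F < G < J < L. Listing each simplex with vertices in this order, K has dimension 2 with simplices:

  0-simplices (8): A, B, D, E, F, G, J, L
  1-simplices (24): AB, AD, AF, AG, AJ, AL, BE, BF, BG, BJ, BL, DE, DF, DG, EF, EG, EJ, EL, FG, FJ, FL, GJ, GL, JL
  2-simplices (16): ABJ, ABL, ADF, ADG, AFJ, AGL, BEF, BEL, BFG, BGJ, DEF, DEG, EGJ, EJL, FGL, FJL

so the chain groups are C_0 ≅ Z^8, C_1 ≅ Z^24, C_2 ≅ Z^16.

The boundary map ∂_1: C_1 → C_0 sends each edge [p,q] (with p < q) to q − p. For instance
  ∂EF = F − E.
As a 8×24 matrix over Z this has rank 7, with invariant factors (1,1,1,1,1,1,1).

∂_2: C_2 → C_1 sends each 2-simplex [p,q,r] to [q,r] − [p,r] + [p,q]. For instance
  ∂AFJ = FJ − AJ + AF,
  ∂ABJ = BJ − AJ + AB.
This gives a 24×16 integer matrix of rank 15; reducing to Smith normal form yields diagonal entries (1,1,1,1,1,1,1,1,1,1,1,1,1,1,1).

Now H_k = ker ∂_k / im ∂_{k+1}, so:

  H_0: rank C_0 − rank ∂_1 = 8 − 7 = 1, and the invariant factors of ∂_1 are all 1, so H_0 ≅ Z.
  H_1: rank ker ∂_1 − rank ∂_2 = (24 − 7) − 15 = 2, and the invariant factors of ∂_2 are all 1, so H_1 ≅ Z^2.
  H_2: rank ker ∂_2 − rank ∂_3 = (16 − 15) − 0 = 1, and there is no ∂_3, so H_2 ≅ Z.

H_0 = Z,  H_1 = Z^2,  H_2 = Z.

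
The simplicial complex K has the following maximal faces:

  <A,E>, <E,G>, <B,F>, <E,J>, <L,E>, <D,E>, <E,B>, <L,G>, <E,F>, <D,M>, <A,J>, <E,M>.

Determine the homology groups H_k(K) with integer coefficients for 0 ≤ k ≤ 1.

H_0 ≅ Z,  H_1 ≅ Z^4.

Fix the vertex order A < B < D < E < F < G < J < L < M and write every simplex with vertices in increasing order. Then dim K = 1 and the simplices of K are:

  0-simplices (9): A, B, D, E, F, G, J, L, M
  1-simplices (12): AE, AJ, BE, BF, DE, DM, EF, EG, EJ, EL, EM, GL

giving chain groups C_0 ≅ Z^9, C_1 ≅ Z^12.

The boundary map ∂_1: C_1 → C_0 maps an edge to its endpoints' difference, ∂[p,q] = q − p. For instance
  ∂EM = M − E.
As a 9×12 matrix over Z this has rank 8, with invariant factors (1,1,1,1,1,1,1,1).

Now H_k = ker ∂_k / im ∂_{k+1}, so:

  H_0: rank C_0 − rank ∂_1 = 9 − 8 = 1, and the invariant factors of ∂_1 are all 1, so H_0 ≅ Z.
  H_1: rank ker ∂_1 − rank ∂_2 = (12 − 8) − 0 = 4, and there is no ∂_2, so H_1 ≅ Z^4.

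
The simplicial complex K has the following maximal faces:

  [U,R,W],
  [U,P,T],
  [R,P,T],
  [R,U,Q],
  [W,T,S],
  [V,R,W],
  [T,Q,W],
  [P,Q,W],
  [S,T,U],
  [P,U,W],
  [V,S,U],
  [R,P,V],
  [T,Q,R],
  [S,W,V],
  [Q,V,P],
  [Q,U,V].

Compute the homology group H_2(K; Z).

Take the total order P < Q < R < S < T < U < V < W on the vertex set. Then K (dimension 2) consists of the simplices:

  0-simplices (8): P, Q, R, S, T, U, V, W
  1-simplices (24): PQ, PR, PT, PU, PV, PW, QR, QT, QU, QV, QW, RT, RU, RV, RW, ST, SU, SV, SW, TU, TW, UV, UW, VW
  2-simplices (16): PQV, PQW, PRT, PRV, PTU, PUW, QRT, QRU, QTW, QUV, RUW, RVW, STU, STW, SUV, SVW

so the chain groups are C_0 ≅ Z^8, C_1 ≅ Z^24, C_2 ≅ Z^16.

∂_1: C_1 → C_0 is given by ∂[p,q] = [q] − [p].
The 8×24 boundary matrix has rank 7 and Smith normal form diag(1,1,1,1,1,1,1).

∂_2: C_2 → C_1 sends each 2-simplex [p,q,r] to [q,r] − [p,r] + [p,q]. For instance
  ∂PQV = QV − PV + PQ,
  ∂PQW = QW − PW + PQ.
As a 24×16 matrix over Z this has rank 15, with invariant factors (1,1,1,1,1,1,1,1,1,1,1,1,1,1,1).

Now H_k = ker ∂_k / im ∂_{k+1}, so:

  H_2: rank ker ∂_2 − rank ∂_3 = (16 − 15) − 0 = 1, and there is no ∂_3, so H_2 = Z.

(K is a triangulation of the torus T^2.)

H_2 ≅ Z.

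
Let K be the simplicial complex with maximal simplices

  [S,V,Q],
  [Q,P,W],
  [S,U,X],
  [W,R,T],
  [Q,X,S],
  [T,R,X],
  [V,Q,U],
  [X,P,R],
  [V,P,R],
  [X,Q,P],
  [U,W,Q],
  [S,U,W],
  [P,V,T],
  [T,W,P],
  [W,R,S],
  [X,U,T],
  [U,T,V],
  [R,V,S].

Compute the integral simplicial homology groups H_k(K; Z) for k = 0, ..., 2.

H_0 = Z,  H_1 = Z ⊕ Z/2,  H_2 = 0.

Order the vertices as P < Q < R < S < T < U < V < W < X. Listing each simplex with vertices in this order, K has dimension 2 with simplices:

  0-simplices (9): P, Q, R, S, T, U, V, W, X
  1-simplices (27): PQ, PR, PT, PV, PW, PX, QS, QU, QV, QW, QX, RS, RT, RV, RW, RX, SU, SV, SW, SX, TU, TV, TW, TX, UV, UW, UX
  2-simplices (18): PQW, PQX, PRV, PRX, PTV, PTW, QSV, QSX, QUV, QUW, RSV, RSW, RTW, RTX, SUW, SUX, TUV, TUX

so the chain groups are C_0 ≅ Z^9, C_1 ≅ Z^27, C_2 ≅ Z^18.

The boundary map ∂_1: C_1 → C_0 sends each edge [p,q] (with p < q) to q − p. For instance
  ∂TV = V − T.
The 9×27 boundary matrix has rank 8 and Smith normal form diag(1,1,1,1,1,1,1,1).

Boundary ∂_2: C_2 → C_1 acts by ∂[p,q,r] = [q,r] − [p,r] + [p,q]. For instance
  ∂SUX = UX − SX + SU,
  ∂PTW = TW − PW + PT.
This gives a 27×18 integer matrix of rank 18; reducing to Smith normal form yields diagonal entries (1,1,1,1,1,1,1,1,1,1,1,1,1,1,1,1,1,2).

From H_k ≅ ker(∂_k) / im(∂_{k+1}) we obtain:

  H_0: rank C_0 − rank ∂_1 = 9 − 8 = 1, and the invariant factors of ∂_1 are all 1, so H_0 ≅ Z.
  H_1: rank ker ∂_1 − rank ∂_2 = (27 − 8) − 18 = 1, and ∂_2 has invariant factor 2 > 1, so H_1 ≅ Z ⊕ Z/2.
  H_2: rank ker ∂_2 − rank ∂_3 = (18 − 18) − 0 = 0, and there is no ∂_3, so H_2 ≅ 0.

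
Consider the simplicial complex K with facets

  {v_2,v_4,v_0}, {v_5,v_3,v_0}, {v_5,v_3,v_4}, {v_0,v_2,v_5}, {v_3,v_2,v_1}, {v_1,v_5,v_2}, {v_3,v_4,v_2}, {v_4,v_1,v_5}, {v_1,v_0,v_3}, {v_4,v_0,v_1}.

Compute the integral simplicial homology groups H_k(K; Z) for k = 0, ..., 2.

Fix the vertex order v_0 < v_1 < v_2 < v_3 < v_4 < v_5 and write every simplex with vertices in increasing order. Then dim K = 2 and the simplices of K are:

  0-simplices (6): [v_0], [v_1], [v_2], [v_3], [v_4], [v_5]
  1-simplices (15): (15 of them)
  2-simplices (10): [v_0,v_1,v_3], [v_0,v_1,v_4], [v_0,v_2,v_4], [v_0,v_2,v_5], [v_0,v_3,v_5], [v_1,v_2,v_3], [v_1,v_2,v_5], [v_1,v_4,v_5], [v_2,v_3,v_4], [v_3,v_4,v_5]

Hence C_0 ≅ Z^6, C_1 ≅ Z^15, C_2 ≅ Z^10.

The boundary map ∂_1: C_1 → C_0 is given by ∂[p,q] = [q] − [p].
The 6×15 boundary matrix has rank 5 and Smith normal form diag(1,1,1,1,1).

Boundary ∂_2: C_2 → C_1 maps a triangle to the signed sum of its edges. For instance
  ∂[v_1,v_4,v_5] = [v_4,v_5] − [v_1,v_5] + [v_1,v_4],
  ∂[v_0,v_2,v_4] = [v_2,v_4] − [v_0,v_4] + [v_0,v_2].
The 15×10 boundary matrix has rank 10 and Smith normal form diag(1,1,1,1,1,1,1,1,1,2).

Now H_k = ker ∂_k / im ∂_{k+1}, so:

  H_0: rank C_0 − rank ∂_1 = 6 − 5 = 1, and the invariant factors of ∂_1 are all 1, so H_0 = Z.
  H_1: rank ker ∂_1 − rank ∂_2 = (15 − 5) − 10 = 0, and ∂_2 has invariant factor 2 > 1, so H_1 = Z/2.
  H_2: rank ker ∂_2 − rank ∂_3 = (10 − 10) − 0 = 0, and there is no ∂_3, so H_2 = 0.

H_0 ≅ Z,  H_1 ≅ Z/2,  H_2 = 0.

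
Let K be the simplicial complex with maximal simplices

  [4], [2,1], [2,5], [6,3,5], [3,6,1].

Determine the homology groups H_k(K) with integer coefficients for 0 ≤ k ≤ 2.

Order the vertices as 1 < 2 < 3 < 4 < 5 < 6. Listing each simplex with vertices in this order, K has dimension 2 with simplices:

  0-simplices (6): [1], [2], [3], [4], [5], [6]
  1-simplices (7): [1,2], [1,3], [1,6], [2,5], [3,5], [3,6], [5,6]
  2-simplices (2): [1,3,6], [3,5,6]

giving chain groups C_0 ≅ Z^6, C_1 ≅ Z^7, C_2 ≅ Z^2.

Boundary ∂_1: C_1 → C_0 maps an edge to its endpoints' difference, ∂[p,q] = q − p. For instance
  ∂[1,2] = [2] − [1].
As a 6×7 matrix over Z this has rank 4, with invariant factors (1,1,1,1).

The boundary map ∂_2: C_2 → C_1 acts by ∂[p,q,r] = [q,r] − [p,r] + [p,q]. For instance
  ∂[3,5,6] = [5,6] − [3,6] + [3,5],
  ∂[1,3,6] = [3,6] − [1,6] + [1,3].
The 7×2 boundary matrix has rank 2 and Smith normal form diag(1,1).

Now H_k = ker ∂_k / im ∂_{k+1}, so:

  H_0: rank C_0 − rank ∂_1 = 6 − 4 = 2, and the invariant factors of ∂_1 are all 1, so H_0 = Z^2.
  H_1: rank ker ∂_1 − rank ∂_2 = (7 − 4) − 2 = 1, and the invariant factors of ∂_2 are all 1, so H_1 = Z.
  H_2: rank ker ∂_2 − rank ∂_3 = (2 − 2) − 0 = 0, and there is no ∂_3, so H_2 = 0.

As a check, the Euler characteristic is 6 − 7 + 2 = 1, which agrees with 2 − 1 + 0 = 1.

H_0 = Z^2,  H_1 = Z,  H_2 = 0.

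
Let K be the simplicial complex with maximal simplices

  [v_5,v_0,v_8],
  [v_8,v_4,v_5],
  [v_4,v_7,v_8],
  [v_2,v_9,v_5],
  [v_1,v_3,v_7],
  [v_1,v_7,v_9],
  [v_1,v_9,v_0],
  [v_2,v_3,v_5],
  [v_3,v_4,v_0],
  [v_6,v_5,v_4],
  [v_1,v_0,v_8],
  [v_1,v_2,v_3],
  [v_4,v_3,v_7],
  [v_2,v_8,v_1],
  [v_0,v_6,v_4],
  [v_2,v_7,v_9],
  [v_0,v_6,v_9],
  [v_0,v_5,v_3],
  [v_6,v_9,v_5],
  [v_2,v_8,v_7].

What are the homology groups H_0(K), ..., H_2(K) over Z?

Fix the vertex order v_0 < v_1 < v_2 < v_3 < v_4 < v_5 < v_6 < v_7 < v_8 < v_9 and write every simplex with vertices in increasing order. Then dim K = 2 and the simplices of K are:

  0-simplices (10): [v_0], [v_1], [v_2], [v_3], [v_4], [v_5], [v_6], [v_7], [v_8], [v_9]
  1-simplices (30): (30 of them)
  2-simplices (20): (20 of them)

giving chain groups C_0 ≅ Z^10, C_1 ≅ Z^30, C_2 ≅ Z^20.

∂_1: C_1 → C_0 is given by ∂[p,q] = [q] − [p].
The resulting 10×30 matrix has rank 9, and its Smith normal form has invariant factors (1,1,1,1,1,1,1,1,1).

∂_2: C_2 → C_1 sends each 2-simplex [p,q,r] to [q,r] − [p,r] + [p,q]. For instance
  ∂[v_0,v_4,v_6] = [v_4,v_6] − [v_0,v_6] + [v_0,v_4],
  ∂[v_1,v_7,v_9] = [v_7,v_9] − [v_1,v_9] + [v_1,v_7].
The 30×20 boundary matrix has rank 20 and Smith normal form diag(1,1,1,1,1,1,1,1,1,1,1,1,1,1,1,1,1,1,1,2).

Computing H_k = (kernel of ∂_k) / (image of ∂_{k+1}):

  H_0: rank C_0 − rank ∂_1 = 10 − 9 = 1, and the invariant factors of ∂_1 are all 1, so H_0 = Z.
  H_1: rank ker ∂_1 − rank ∂_2 = (30 − 9) − 20 = 1, and ∂_2 has invariant factor 2 > 1, so H_1 = Z ⊕ Z/2.
  H_2: rank ker ∂_2 − rank ∂_3 = (20 − 20) − 0 = 0, and there is no ∂_3, so H_2 = 0.

H_0 ≅ Z,  H_1 ≅ Z ⊕ Z/2,  H_2 = 0.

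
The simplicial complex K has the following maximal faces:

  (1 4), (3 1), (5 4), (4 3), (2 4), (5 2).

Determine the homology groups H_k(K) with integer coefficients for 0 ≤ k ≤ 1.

K has 5 vertices, 6 edges.
rank ∂_0 = 0, rank ∂_1 = 4 ⇒ b_0 = 5 − 0 − 4 = 1; all invariant factors of ∂_1 are 1 so no torsion. So H_0 ≅ Z.
rank ∂_1 = 4, rank ∂_2 = 0 ⇒ b_1 = 6 − 4 − 0 = 2. So H_1 ≅ Z^2.

H_0 = Z,  H_1 = Z^2.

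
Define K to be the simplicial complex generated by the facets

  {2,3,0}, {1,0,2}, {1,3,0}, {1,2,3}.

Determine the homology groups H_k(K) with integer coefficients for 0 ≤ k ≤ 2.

H_0 ≅ Z,  H_1 = 0,  H_2 ≅ Z.

K has 4 vertices, 6 edges, 4 triangles.
rank ∂_0 = 0, rank ∂_1 = 3 ⇒ b_0 = 4 − 0 − 3 = 1; all invariant factors of ∂_1 are 1 so no torsion. So H_0 ≅ Z.
rank ∂_1 = 3, rank ∂_2 = 3 ⇒ b_1 = 6 − 3 − 3 = 0; all invariant factors of ∂_2 are 1 so no torsion. So H_1 ≅ 0.
rank ∂_2 = 3, rank ∂_3 = 0 ⇒ b_2 = 4 − 3 − 0 = 1. So H_2 ≅ Z.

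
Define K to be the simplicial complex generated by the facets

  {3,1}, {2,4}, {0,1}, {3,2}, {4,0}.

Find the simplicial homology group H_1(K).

Fix the vertex order 0 < 1 < 2 < 3 < 4 and write every simplex with vertices in increasing order. Then dim K = 1 and the simplices of K are:

  0-simplices (5): [0], [1], [2], [3], [4]
  1-simplices (5): [0,1], [0,4], [1,3], [2,3], [2,4]

Hence C_0 ≅ Z^5, C_1 ≅ Z^5.

The boundary map ∂_1: C_1 → C_0 sends each edge [p,q] (with p < q) to q − p. For instance
  ∂[0,1] = [1] − [0].
This gives a 5×5 integer matrix of rank 4; reducing to Smith normal form yields diagonal entries (1,1,1,1).

Now H_k = ker ∂_k / im ∂_{k+1}, so:

  H_1: rank ker ∂_1 − rank ∂_2 = (5 − 4) − 0 = 1, and there is no ∂_2, so H_1 ≅ Z.

H_1 ≅ Z.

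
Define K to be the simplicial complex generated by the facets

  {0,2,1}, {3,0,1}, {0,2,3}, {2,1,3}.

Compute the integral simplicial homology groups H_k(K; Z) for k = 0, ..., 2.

H_0 ≅ Z,  H_1 = 0,  H_2 ≅ Z.

K has 4 vertices, 6 edges, 4 triangles.
rank ∂_0 = 0, rank ∂_1 = 3 ⇒ b_0 = 4 − 0 − 3 = 1; all invariant factors of ∂_1 are 1 so no torsion. So H_0 = Z.
rank ∂_1 = 3, rank ∂_2 = 3 ⇒ b_1 = 6 − 3 − 3 = 0; all invariant factors of ∂_2 are 1 so no torsion. So H_1 = 0.
rank ∂_2 = 3, rank ∂_3 = 0 ⇒ b_2 = 4 − 3 − 0 = 1. So H_2 = Z.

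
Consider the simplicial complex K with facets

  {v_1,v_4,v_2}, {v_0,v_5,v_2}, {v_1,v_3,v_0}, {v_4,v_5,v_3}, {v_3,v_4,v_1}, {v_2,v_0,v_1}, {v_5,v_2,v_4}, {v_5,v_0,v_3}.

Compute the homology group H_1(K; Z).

We work with the vertex ordering v_0 < v_1 < v_2 < v_3 < v_4 < v_5. The simplices of K, each written with vertices in increasing order, are:

  0-simplices (6): [v_0], [v_1], [v_2], [v_3], [v_4], [v_5]
  1-simplices (12): [v_0,v_1], [v_0,v_2], [v_0,v_3], [v_0,v_5], [v_1,v_2], [v_1,v_3], [v_1,v_4], [v_2,v_4], [v_2,v_5], [v_3,v_4], [v_3,v_5], [v_4,v_5]
  2-simplices (8): [v_0,v_1,v_2], [v_0,v_1,v_3], [v_0,v_2,v_5], [v_0,v_3,v_5], [v_1,v_2,v_4], [v_1,v_3,v_4], [v_2,v_4,v_5], [v_3,v_4,v_5]

so the chain groups are C_0 ≅ Z^6, C_1 ≅ Z^12, C_2 ≅ Z^8.

The boundary map ∂_1: C_1 → C_0 sends each edge [p,q] (with p < q) to q − p. For instance
  ∂[v_1,v_4] = [v_4] − [v_1].
As a 6×12 matrix over Z this has rank 5, with invariant factors (1,1,1,1,1).

The boundary map ∂_2: C_2 → C_1 sends each 2-simplex [p,q,r] to [q,r] − [p,r] + [p,q]. For instance
  ∂[v_3,v_4,v_5] = [v_4,v_5] − [v_3,v_5] + [v_3,v_4],
  ∂[v_0,v_1,v_2] = [v_1,v_2] − [v_0,v_2] + [v_0,v_1].
The 12×8 boundary matrix has rank 7 and Smith normal form diag(1,1,1,1,1,1,1).

Reading off H_k = ker ∂_k / im ∂_{k+1}:

  H_1: rank ker ∂_1 − rank ∂_2 = (12 − 5) − 7 = 0, and the invariant factors of ∂_2 are all 1, so H_1 ≅ 0.

(K is a triangulation of the 2-sphere S^2.)

H_1 = 0.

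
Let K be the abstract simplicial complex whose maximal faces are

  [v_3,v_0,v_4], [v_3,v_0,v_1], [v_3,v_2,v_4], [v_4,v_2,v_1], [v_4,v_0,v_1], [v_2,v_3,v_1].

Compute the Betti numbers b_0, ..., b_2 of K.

b_0 = 1, b_1 = 0, b_2 = 1.

Take the total order v_0 < v_1 < v_2 < v_3 < v_4 on the vertex set. Then K (dimension 2) consists of the simplices:

  0-simplices (5): [v_0], [v_1], [v_2], [v_3], [v_4]
  1-simplices (9): [v_0,v_1], [v_0,v_3], [v_0,v_4], [v_1,v_2], [v_1,v_3], [v_1,v_4], [v_2,v_3], [v_2,v_4], [v_3,v_4]
  2-simplices (6): [v_0,v_1,v_3], [v_0,v_1,v_4], [v_0,v_3,v_4], [v_1,v_2,v_3], [v_1,v_2,v_4], [v_2,v_3,v_4]

giving chain groups C_0 ≅ Z^5, C_1 ≅ Z^9, C_2 ≅ Z^6.

∂_1: C_1 → C_0 is given by ∂[p,q] = [q] − [p].
This gives a 5×9 integer matrix of rank 4; reducing to Smith normal form yields diagonal entries (1,1,1,1).

∂_2: C_2 → C_1 maps a triangle to the signed sum of its edges. For instance
  ∂[v_0,v_1,v_3] = [v_1,v_3] − [v_0,v_3] + [v_0,v_1],
  ∂[v_1,v_2,v_3] = [v_2,v_3] − [v_1,v_3] + [v_1,v_2].
As a 9×6 matrix over Z this has rank 5, with invariant factors (1,1,1,1,1).

Now H_k = ker ∂_k / im ∂_{k+1}, so:

  H_0: rank C_0 − rank ∂_1 = 5 − 4 = 1, and the invariant factors of ∂_1 are all 1, so H_0 = Z.
  H_1: rank ker ∂_1 − rank ∂_2 = (9 − 4) − 5 = 0, and the invariant factors of ∂_2 are all 1, so H_1 = 0.
  H_2: rank ker ∂_2 − rank ∂_3 = (6 − 5) − 0 = 1, and there is no ∂_3, so H_2 = Z.

Hence the Betti numbers are b_0 = 1, b_1 = 0, b_2 = 1.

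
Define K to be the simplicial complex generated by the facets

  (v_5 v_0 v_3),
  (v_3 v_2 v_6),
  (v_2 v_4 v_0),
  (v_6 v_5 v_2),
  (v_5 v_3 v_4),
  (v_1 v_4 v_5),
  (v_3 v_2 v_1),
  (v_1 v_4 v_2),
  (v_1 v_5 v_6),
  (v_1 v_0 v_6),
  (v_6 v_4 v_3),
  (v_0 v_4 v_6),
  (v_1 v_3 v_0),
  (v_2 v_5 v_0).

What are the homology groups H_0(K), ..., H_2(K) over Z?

H_0 = Z,  H_1 = Z^2,  H_2 = Z.

Order the vertices as v_0 < v_1 < v_2 < v_3 < v_4 < v_5 < v_6. Listing each simplex with vertices in this order, K has dimension 2 with simplices:

  0-simplices (7): [v_0], [v_1], [v_2], [v_3], [v_4], [v_5], [v_6]
  1-simplices (21): (21 of them)
  2-simplices (14): (14 of them)

Hence C_0 ≅ Z^7, C_1 ≅ Z^21, C_2 ≅ Z^14.

The boundary map ∂_1: C_1 → C_0 maps an edge to its endpoints' difference, ∂[p,q] = q − p.
The resulting 7×21 matrix has rank 6, and its Smith normal form has invariant factors (1,1,1,1,1,1).

Boundary ∂_2: C_2 → C_1 sends each 2-simplex [p,q,r] to [q,r] − [p,r] + [p,q]. For instance
  ∂[v_1,v_5,v_6] = [v_5,v_6] − [v_1,v_6] + [v_1,v_5],
  ∂[v_2,v_5,v_6] = [v_5,v_6] − [v_2,v_6] + [v_2,v_5].
As a 21×14 matrix over Z this has rank 13, with invariant factors (1,1,1,1,1,1,1,1,1,1,1,1,1).

Now H_k = ker ∂_k / im ∂_{k+1}, so:

  H_0: rank C_0 − rank ∂_1 = 7 − 6 = 1, and the invariant factors of ∂_1 are all 1, so H_0 = Z.
  H_1: rank ker ∂_1 − rank ∂_2 = (21 − 6) − 13 = 2, and the invariant factors of ∂_2 are all 1, so H_1 = Z^2.
  H_2: rank ker ∂_2 − rank ∂_3 = (14 − 13) − 0 = 1, and there is no ∂_3, so H_2 = Z.

As a check, the Euler characteristic is 7 − 21 + 14 = 0, which agrees with 1 − 2 + 1 = 0.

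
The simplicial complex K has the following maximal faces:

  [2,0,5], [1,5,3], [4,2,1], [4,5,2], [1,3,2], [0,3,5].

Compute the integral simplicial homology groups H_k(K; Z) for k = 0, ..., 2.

K has 6 vertices, 12 edges, 6 triangles.
rank ∂_0 = 0, rank ∂_1 = 5 ⇒ b_0 = 6 − 0 − 5 = 1; all invariant factors of ∂_1 are 1 so no torsion. So H_0 = Z.
rank ∂_1 = 5, rank ∂_2 = 6 ⇒ b_1 = 12 − 5 − 6 = 1; all invariant factors of ∂_2 are 1 so no torsion. So H_1 = Z.
rank ∂_2 = 6, rank ∂_3 = 0 ⇒ b_2 = 6 − 6 − 0 = 0. So H_2 = 0.

H_0 ≅ Z,  H_1 ≅ Z,  H_2 = 0.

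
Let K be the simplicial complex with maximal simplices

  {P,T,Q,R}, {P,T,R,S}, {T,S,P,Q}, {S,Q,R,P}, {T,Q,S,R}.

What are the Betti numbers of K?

Take the total order P < Q < R < S < T on the vertex set. Then K (dimension 3) consists of the simplices:

  0-simplices (5): P, Q, R, S, T
  1-simplices (10): PQ, PR, PS, PT, QR, QS, QT, RS, RT, ST
  2-simplices (10): PQR, PQS, PQT, PRS, PRT, PST, QRS, QRT, QST, RST
  3-simplices (5): PQRS, PQRT, PQST, PRST, QRST

Hence C_0 ≅ Z^5, C_1 ≅ Z^10, C_2 ≅ Z^10, C_3 ≅ Z^5.

The boundary map ∂_1: C_1 → C_0 sends each edge [p,q] (with p < q) to q − p.
The 5×10 boundary matrix has rank 4 and Smith normal form diag(1,1,1,1).

∂_2: C_2 → C_1 acts by ∂[p,q,r] = [q,r] − [p,r] + [p,q]. For instance
  ∂QRT = RT − QT + QR,
  ∂QST = ST − QT + QS.
The 10×10 boundary matrix has rank 6 and Smith normal form diag(1,1,1,1,1,1).

The boundary map ∂_3: C_3 → C_2 sends each 3-simplex σ to the alternating sum Σ_i (−1)^i (σ with its i-th vertex removed). For instance
  ∂PQST = QST − PST + PQT − PQS,
  ∂PQRS = QRS − PRS + PQS − PQR.
The resulting 10×5 matrix has rank 4, and its Smith normal form has invariant factors (1,1,1,1).

From H_k ≅ ker(∂_k) / im(∂_{k+1}) we obtain:

  H_0: rank C_0 − rank ∂_1 = 5 − 4 = 1, and the invariant factors of ∂_1 are all 1, so H_0 = Z.
  H_1: rank ker ∂_1 − rank ∂_2 = (10 − 4) − 6 = 0, and the invariant factors of ∂_2 are all 1, so H_1 = 0.
  H_2: rank ker ∂_2 − rank ∂_3 = (10 − 6) − 4 = 0, and the invariant factors of ∂_3 are all 1, so H_2 = 0.
  H_3: rank ker ∂_3 − rank ∂_4 = (5 − 4) − 0 = 1, and there is no ∂_4, so H_3 = Z.

Hence the Betti numbers are b_0 = 1, b_1 = 0, b_2 = 0, b_3 = 1.

b_0 = 1, b_1 = 0, b_2 = 0, b_3 = 1.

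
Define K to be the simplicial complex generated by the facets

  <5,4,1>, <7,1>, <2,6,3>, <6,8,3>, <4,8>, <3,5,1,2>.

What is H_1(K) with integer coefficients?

H_1 = Z.

Take the total order 1 < 2 < 3 < 4 < 5 < 6 < 7 < 8 on the vertex set. Then K (dimension 3) consists of the simplices:

  0-simplices (8): [1], [2], [3], [4], [5], [6], [7], [8]
  1-simplices (14): [1,2], [1,3], [1,4], [1,5], [1,7], [2,3], [2,5], [2,6], [3,5], [3,6], [3,8], [4,5], [4,8], [6,8]
  2-simplices (7): [1,2,3], [1,2,5], [1,3,5], [1,4,5], [2,3,5], [2,3,6], [3,6,8]
  3-simplices (1): [1,2,3,5]

giving chain groups C_0 ≅ Z^8, C_1 ≅ Z^14, C_2 ≅ Z^7, C_3 ≅ Z^1.

The boundary map ∂_1: C_1 → C_0 is given by ∂[p,q] = [q] − [p]. For instance
  ∂[1,5] = [5] − [1].
The 8×14 boundary matrix has rank 7 and Smith normal form diag(1,1,1,1,1,1,1).

Boundary ∂_2: C_2 → C_1 acts by ∂[p,q,r] = [q,r] − [p,r] + [p,q]. For instance
  ∂[3,6,8] = [6,8] − [3,8] + [3,6],
  ∂[1,2,5] = [2,5] − [1,5] + [1,2].
The resulting 14×7 matrix has rank 6, and its Smith normal form has invariant factors (1,1,1,1,1,1).

∂_3: C_3 → C_2 sends each 3-simplex σ to the alternating sum Σ_i (−1)^i (σ with its i-th vertex removed). For instance
  ∂[1,2,3,5] = [2,3,5] − [1,3,5] + [1,2,5] − [1,2,3].
This gives a 7×1 integer matrix of rank 1; reducing to Smith normal form yields diagonal entries (1).

Now H_k = ker ∂_k / im ∂_{k+1}, so:

  H_1: rank ker ∂_1 − rank ∂_2 = (14 − 7) − 6 = 1, and the invariant factors of ∂_2 are all 1, so H_1 = Z.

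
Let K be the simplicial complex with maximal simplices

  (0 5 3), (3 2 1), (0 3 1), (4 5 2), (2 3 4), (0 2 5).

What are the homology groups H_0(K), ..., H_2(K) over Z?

H_0 ≅ Z,  H_1 ≅ Z,  H_2 = 0.

Take the total order 0 < 1 < 2 < 3 < 4 < 5 on the vertex set. Then K (dimension 2) consists of the simplices:

  0-simplices (6): [0], [1], [2], [3], [4], [5]
  1-simplices (12): [0,1], [0,2], [0,3], [0,5], [1,2], [1,3], [2,3], [2,4], [2,5], [3,4], [3,5], [4,5]
  2-simplices (6): [0,1,3], [0,2,5], [0,3,5], [1,2,3], [2,3,4], [2,4,5]

giving chain groups C_0 ≅ Z^6, C_1 ≅ Z^12, C_2 ≅ Z^6.

The boundary map ∂_1: C_1 → C_0 is given by ∂[p,q] = [q] − [p].
As a 6×12 matrix over Z this has rank 5, with invariant factors (1,1,1,1,1).

The boundary map ∂_2: C_2 → C_1 acts by ∂[p,q,r] = [q,r] − [p,r] + [p,q]. For instance
  ∂[0,3,5] = [3,5] − [0,5] + [0,3],
  ∂[2,4,5] = [4,5] − [2,5] + [2,4].
This gives a 12×6 integer matrix of rank 6; reducing to Smith normal form yields diagonal entries (1,1,1,1,1,1).

Now H_k = ker ∂_k / im ∂_{k+1}, so:

  H_0: rank C_0 − rank ∂_1 = 6 − 5 = 1, and the invariant factors of ∂_1 are all 1, so H_0 ≅ Z.
  H_1: rank ker ∂_1 − rank ∂_2 = (12 − 5) − 6 = 1, and the invariant factors of ∂_2 are all 1, so H_1 ≅ Z.
  H_2: rank ker ∂_2 − rank ∂_3 = (6 − 6) − 0 = 0, and there is no ∂_3, so H_2 ≅ 0.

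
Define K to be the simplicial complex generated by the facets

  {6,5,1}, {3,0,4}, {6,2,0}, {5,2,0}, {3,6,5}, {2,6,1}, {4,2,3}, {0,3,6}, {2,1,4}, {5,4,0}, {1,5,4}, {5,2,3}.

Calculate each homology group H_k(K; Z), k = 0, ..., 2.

We work with the vertex ordering 0 < 1 < 2 < 3 < 4 < 5 < 6. The simplices of K, each written with vertices in increasing order, are:

  0-simplices (7): [0], [1], [2], [3], [4], [5], [6]
  1-simplices (18): [0,2], [0,3], [0,4], [0,5], [0,6], [1,2], [1,4], [1,5], [1,6], [2,3], [2,4], [2,5], [2,6], [3,4], [3,5], [3,6], [4,5], [5,6]
  2-simplices (12): [0,2,5], [0,2,6], [0,3,4], [0,3,6], [0,4,5], [1,2,4], [1,2,6], [1,4,5], [1,5,6], [2,3,4], [2,3,5], [3,5,6]

so the chain groups are C_0 ≅ Z^7, C_1 ≅ Z^18, C_2 ≅ Z^12.

Boundary ∂_1: C_1 → C_0 maps an edge to its endpoints' difference, ∂[p,q] = q − p.
The resulting 7×18 matrix has rank 6, and its Smith normal form has invariant factors (1,1,1,1,1,1).

Boundary ∂_2: C_2 → C_1 maps a triangle to the signed sum of its edges. For instance
  ∂[2,3,4] = [3,4] − [2,4] + [2,3],
  ∂[0,2,6] = [2,6] − [0,6] + [0,2].
The 18×12 boundary matrix has rank 12 and Smith normal form diag(1,1,1,1,1,1,1,1,1,1,1,2).

Computing H_k = (kernel of ∂_k) / (image of ∂_{k+1}):

  H_0: rank C_0 − rank ∂_1 = 7 − 6 = 1, and the invariant factors of ∂_1 are all 1, so H_0 = Z.
  H_1: rank ker ∂_1 − rank ∂_2 = (18 − 6) − 12 = 0, and ∂_2 has invariant factor 2 > 1, so H_1 = Z/2.
  H_2: rank ker ∂_2 − rank ∂_3 = (12 − 12) − 0 = 0, and there is no ∂_3, so H_2 = 0.

H_0 ≅ Z,  H_1 ≅ Z/2,  H_2 = 0.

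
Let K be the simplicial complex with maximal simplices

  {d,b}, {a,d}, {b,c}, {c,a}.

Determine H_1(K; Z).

H_1 ≅ Z.

We work with the vertex ordering a < b < c < d. The simplices of K, each written with vertices in increasing order, are:

  0-simplices (4): a, b, c, d
  1-simplices (4): ac, ad, bc, bd

so the chain groups are C_0 ≅ Z^4, C_1 ≅ Z^4.

∂_1: C_1 → C_0 maps an edge to its endpoints' difference, ∂[p,q] = q − p.
The resulting 4×4 matrix has rank 3, and its Smith normal form has invariant factors (1,1,1).

Reading off H_k = ker ∂_k / im ∂_{k+1}:

  H_1: rank ker ∂_1 − rank ∂_2 = (4 − 3) − 0 = 1, and there is no ∂_2, so H_1 = Z.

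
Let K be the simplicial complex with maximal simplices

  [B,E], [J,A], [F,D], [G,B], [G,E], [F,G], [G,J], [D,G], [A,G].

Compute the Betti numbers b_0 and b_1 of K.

b_0 = 1, b_1 = 3.

Order the vertices as A < B < D < E < F < G < J. Listing each simplex with vertices in this order, K has dimension 1 with simplices:

  0-simplices (7): A, B, D, E, F, G, J
  1-simplices (9): AG, AJ, BE, BG, DF, DG, EG, FG, GJ

so the chain groups are C_0 ≅ Z^7, C_1 ≅ Z^9.

Boundary ∂_1: C_1 → C_0 is given by ∂[p,q] = [q] − [p].
As a 7×9 matrix over Z this has rank 6, with invariant factors (1,1,1,1,1,1).

From H_k ≅ ker(∂_k) / im(∂_{k+1}) we obtain:

  H_0: rank C_0 − rank ∂_1 = 7 − 6 = 1, and the invariant factors of ∂_1 are all 1, so H_0 = Z.
  H_1: rank ker ∂_1 − rank ∂_2 = (9 − 6) − 0 = 3, and there is no ∂_2, so H_1 = Z^3.

As a check, the Euler characteristic is 7 − 9 = -2, which agrees with 1 − 3 = -2.
(K is a triangulation of a wedge of 3 circles.)

Hence the Betti numbers are b_0 = 1, b_1 = 3.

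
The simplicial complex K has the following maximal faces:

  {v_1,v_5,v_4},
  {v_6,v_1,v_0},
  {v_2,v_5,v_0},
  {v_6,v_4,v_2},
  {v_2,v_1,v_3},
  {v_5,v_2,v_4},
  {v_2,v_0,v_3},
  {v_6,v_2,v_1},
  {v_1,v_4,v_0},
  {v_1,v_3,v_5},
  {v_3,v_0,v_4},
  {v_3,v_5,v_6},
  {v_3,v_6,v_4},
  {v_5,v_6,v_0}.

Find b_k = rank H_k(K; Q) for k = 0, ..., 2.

b_0 = 1, b_1 = 2, b_2 = 1.

Order the vertices as v_0 < v_1 < v_2 < v_3 < v_4 < v_5 < v_6. Listing each simplex with vertices in this order, K has dimension 2 with simplices:

  0-simplices (7): [v_0], [v_1], [v_2], [v_3], [v_4], [v_5], [v_6]
  1-simplices (21): (21 of them)
  2-simplices (14): (14 of them)

giving chain groups C_0 ≅ Z^7, C_1 ≅ Z^21, C_2 ≅ Z^14.

∂_1: C_1 → C_0 is given by ∂[p,q] = [q] − [p]. For instance
  ∂[v_1,v_5] = [v_5] − [v_1].
The resulting 7×21 matrix has rank 6, and its Smith normal form has invariant factors (1,1,1,1,1,1).

∂_2: C_2 → C_1 acts by ∂[p,q,r] = [q,r] − [p,r] + [p,q]. For instance
  ∂[v_0,v_3,v_4] = [v_3,v_4] − [v_0,v_4] + [v_0,v_3],
  ∂[v_3,v_4,v_6] = [v_4,v_6] − [v_3,v_6] + [v_3,v_4].
The 21×14 boundary matrix has rank 13 and Smith normal form diag(1,1,1,1,1,1,1,1,1,1,1,1,1).

Reading off H_k = ker ∂_k / im ∂_{k+1}:

  H_0: rank C_0 − rank ∂_1 = 7 − 6 = 1, and the invariant factors of ∂_1 are all 1, so H_0 = Z.
  H_1: rank ker ∂_1 − rank ∂_2 = (21 − 6) − 13 = 2, and the invariant factors of ∂_2 are all 1, so H_1 = Z^2.
  H_2: rank ker ∂_2 − rank ∂_3 = (14 − 13) − 0 = 1, and there is no ∂_3, so H_2 = Z.

As a check, the Euler characteristic is 7 − 21 + 14 = 0, which agrees with 1 − 2 + 1 = 0.

Hence the Betti numbers are b_0 = 1, b_1 = 2, b_2 = 1.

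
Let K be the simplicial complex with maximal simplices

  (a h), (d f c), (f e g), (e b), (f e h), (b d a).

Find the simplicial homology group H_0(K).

Take the total order a < b < c < d < e < f < g < h on the vertex set. Then K (dimension 2) consists of the simplices:

  0-simplices (8): a, b, c, d, e, f, g, h
  1-simplices (13): ab, ad, ah, bd, be, cd, cf, df, ef, eg, eh, fg, fh
  2-simplices (4): abd, cdf, efg, efh

Hence C_0 ≅ Z^8, C_1 ≅ Z^13, C_2 ≅ Z^4.

Boundary ∂_1: C_1 → C_0 is given by ∂[p,q] = [q] − [p]. For instance
  ∂eg = g − e.
The resulting 8×13 matrix has rank 7, and its Smith normal form has invariant factors (1,1,1,1,1,1,1).

Boundary ∂_2: C_2 → C_1 maps a triangle to the signed sum of its edges. For instance
  ∂abd = bd − ad + ab,
  ∂cdf = df − cf + cd.
As a 13×4 matrix over Z this has rank 4, with invariant factors (1,1,1,1).

Reading off H_k = ker ∂_k / im ∂_{k+1}:

  H_0: rank C_0 − rank ∂_1 = 8 − 7 = 1, and the invariant factors of ∂_1 are all 1, so H_0 = Z.

H_0 = Z.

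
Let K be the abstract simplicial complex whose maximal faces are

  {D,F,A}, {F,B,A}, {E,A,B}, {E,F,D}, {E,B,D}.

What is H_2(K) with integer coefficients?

H_2 ≅ 0.

We work with the vertex ordering A < B < D < E < F. The simplices of K, each written with vertices in increasing order, are:

  0-simplices (5): A, B, D, E, F
  1-simplices (10): AB, AD, AE, AF, BD, BE, BF, DE, DF, EF
  2-simplices (5): ABE, ABF, ADF, BDE, DEF

so the chain groups are C_0 ≅ Z^5, C_1 ≅ Z^10, C_2 ≅ Z^5.

∂_1: C_1 → C_0 is given by ∂[p,q] = [q] − [p]. For instance
  ∂AE = E − A.
This gives a 5×10 integer matrix of rank 4; reducing to Smith normal form yields diagonal entries (1,1,1,1).

Boundary ∂_2: C_2 → C_1 sends each 2-simplex [p,q,r] to [q,r] − [p,r] + [p,q]. For instance
  ∂ABE = BE − AE + AB,
  ∂BDE = DE − BE + BD.
The resulting 10×5 matrix has rank 5, and its Smith normal form has invariant factors (1,1,1,1,1).

Now H_k = ker ∂_k / im ∂_{k+1}, so:

  H_2: rank ker ∂_2 − rank ∂_3 = (5 − 5) − 0 = 0, and there is no ∂_3, so H_2 = 0.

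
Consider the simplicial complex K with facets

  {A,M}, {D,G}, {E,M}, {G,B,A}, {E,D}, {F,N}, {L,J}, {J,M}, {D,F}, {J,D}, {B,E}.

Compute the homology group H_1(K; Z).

H_1 ≅ Z^3.

Take the total order A < B < D < E < F < G < J < L < M < N on the vertex set. Then K (dimension 2) consists of the simplices:

  0-simplices (10): A, B, D, E, F, G, J, L, M, N
  1-simplices (13): AB, AG, AM, BE, BG, DE, DF, DG, DJ, EM, FN, JL, JM
  2-simplices (1): ABG

Hence C_0 ≅ Z^10, C_1 ≅ Z^13, C_2 ≅ Z^1.

∂_1: C_1 → C_0 is given by ∂[p,q] = [q] − [p]. For instance
  ∂DE = E − D.
The resulting 10×13 matrix has rank 9, and its Smith normal form has invariant factors (1,1,1,1,1,1,1,1,1).

The boundary map ∂_2: C_2 → C_1 maps a triangle to the signed sum of its edges. For instance
  ∂ABG = BG − AG + AB.
The resulting 13×1 matrix has rank 1, and its Smith normal form has invariant factors (1).

Now H_k = ker ∂_k / im ∂_{k+1}, so:

  H_1: rank ker ∂_1 − rank ∂_2 = (13 − 9) − 1 = 3, and the invariant factors of ∂_2 are all 1, so H_1 = Z^3.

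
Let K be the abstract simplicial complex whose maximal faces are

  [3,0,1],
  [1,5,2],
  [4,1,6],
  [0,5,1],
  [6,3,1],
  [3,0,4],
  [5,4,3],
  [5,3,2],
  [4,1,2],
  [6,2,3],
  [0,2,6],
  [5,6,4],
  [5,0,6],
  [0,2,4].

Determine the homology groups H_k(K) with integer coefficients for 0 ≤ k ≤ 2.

Fix the vertex order 0 < 1 < 2 < 3 < 4 < 5 < 6 and write every simplex with vertices in increasing order. Then dim K = 2 and the simplices of K are:

  0-simplices (7): [0], [1], [2], [3], [4], [5], [6]
  1-simplices (21): [0,1], [0,2], [0,3], [0,4], [0,5], [0,6], [1,2], [1,3], [1,4], [1,5], [1,6], [2,3], [2,4], [2,5], [2,6], [3,4], [3,5], [3,6], [4,5], [4,6], [5,6]
  2-simplices (14): [0,1,3], [0,1,5], [0,2,4], [0,2,6], [0,3,4], [0,5,6], [1,2,4], [1,2,5], [1,3,6], [1,4,6], [2,3,5], [2,3,6], [3,4,5], [4,5,6]

so the chain groups are C_0 ≅ Z^7, C_1 ≅ Z^21, C_2 ≅ Z^14.

The boundary map ∂_1: C_1 → C_0 sends each edge [p,q] (with p < q) to q − p.
This gives a 7×21 integer matrix of rank 6; reducing to Smith normal form yields diagonal entries (1,1,1,1,1,1).

The boundary map ∂_2: C_2 → C_1 acts by ∂[p,q,r] = [q,r] − [p,r] + [p,q]. For instance
  ∂[3,4,5] = [4,5] − [3,5] + [3,4],
  ∂[1,3,6] = [3,6] − [1,6] + [1,3].
The 21×14 boundary matrix has rank 13 and Smith normal form diag(1,1,1,1,1,1,1,1,1,1,1,1,1).

From H_k ≅ ker(∂_k) / im(∂_{k+1}) we obtain:

  H_0: rank C_0 − rank ∂_1 = 7 − 6 = 1, and the invariant factors of ∂_1 are all 1, so H_0 = Z.
  H_1: rank ker ∂_1 − rank ∂_2 = (21 − 6) − 13 = 2, and the invariant factors of ∂_2 are all 1, so H_1 = Z^2.
  H_2: rank ker ∂_2 − rank ∂_3 = (14 − 13) − 0 = 1, and there is no ∂_3, so H_2 = Z.

(K is a triangulation of the torus T^2.)

H_0 = Z,  H_1 = Z^2,  H_2 = Z.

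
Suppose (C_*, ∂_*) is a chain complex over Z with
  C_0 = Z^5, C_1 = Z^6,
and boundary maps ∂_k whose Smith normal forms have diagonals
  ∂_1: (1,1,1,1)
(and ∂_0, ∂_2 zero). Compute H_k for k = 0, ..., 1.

H_0 ≅ Z,  H_1 ≅ Z^2.

H_0: b_0 = 5 − 0 − 4 = 1; torsion from ∂_1 factors > 1: none. So H_0 ≅ Z.
H_1: b_1 = 6 − 4 − 0 = 2; torsion from ∂_2 factors > 1: none. So H_1 ≅ Z^2.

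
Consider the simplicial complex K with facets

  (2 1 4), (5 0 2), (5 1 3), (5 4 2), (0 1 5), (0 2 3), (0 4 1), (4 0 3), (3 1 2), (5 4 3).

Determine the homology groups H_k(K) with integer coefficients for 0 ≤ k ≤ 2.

Fix the vertex order 0 < 1 < 2 < 3 < 4 < 5 and write every simplex with vertices in increasing order. Then dim K = 2 and the simplices of K are:

  0-simplices (6): [0], [1], [2], [3], [4], [5]
  1-simplices (15): [0,1], [0,2], [0,3], [0,4], [0,5], [1,2], [1,3], [1,4], [1,5], [2,3], [2,4], [2,5], [3,4], [3,5], [4,5]
  2-simplices (10): [0,1,4], [0,1,5], [0,2,3], [0,2,5], [0,3,4], [1,2,3], [1,2,4], [1,3,5], [2,4,5], [3,4,5]

Hence C_0 ≅ Z^6, C_1 ≅ Z^15, C_2 ≅ Z^10.

Boundary ∂_1: C_1 → C_0 maps an edge to its endpoints' difference, ∂[p,q] = q − p.
The 6×15 boundary matrix has rank 5 and Smith normal form diag(1,1,1,1,1).

The boundary map ∂_2: C_2 → C_1 sends each 2-simplex [p,q,r] to [q,r] − [p,r] + [p,q]. For instance
  ∂[0,1,4] = [1,4] − [0,4] + [0,1],
  ∂[0,1,5] = [1,5] − [0,5] + [0,1].
This gives a 15×10 integer matrix of rank 10; reducing to Smith normal form yields diagonal entries (1,1,1,1,1,1,1,1,1,2).

From H_k ≅ ker(∂_k) / im(∂_{k+1}) we obtain:

  H_0: rank C_0 − rank ∂_1 = 6 − 5 = 1, and the invariant factors of ∂_1 are all 1, so H_0 = Z.
  H_1: rank ker ∂_1 − rank ∂_2 = (15 − 5) − 10 = 0, and ∂_2 has invariant factor 2 > 1, so H_1 = Z/2.
  H_2: rank ker ∂_2 − rank ∂_3 = (10 − 10) − 0 = 0, and there is no ∂_3, so H_2 = 0.

As a check, the Euler characteristic is 6 − 15 + 10 = 1, which agrees with 1 − 0 + 0 = 1.
(K is a triangulation of the real projective plane RP^2.)

H_0 = Z,  H_1 = Z/2,  H_2 = 0.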